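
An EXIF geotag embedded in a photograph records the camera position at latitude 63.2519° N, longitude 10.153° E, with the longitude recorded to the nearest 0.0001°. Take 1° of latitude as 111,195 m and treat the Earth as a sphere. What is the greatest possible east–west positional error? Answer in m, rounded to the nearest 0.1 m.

Rounding to 4 decimal places leaves the longitude within ±5e-05° of the true value.
At latitude 63.2519° a degree of longitude spans 111195 m × cos 63.2519° = 111195 × 0.4501 ≈ 50045.4 m.
So at most 5e-05° × 50045.4 ≈ 2.50227 m east–west.

2.5 m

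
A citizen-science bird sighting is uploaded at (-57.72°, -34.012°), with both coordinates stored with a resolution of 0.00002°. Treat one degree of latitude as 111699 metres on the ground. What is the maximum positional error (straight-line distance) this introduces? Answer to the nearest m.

With a 0.00002° grid the true value lies within half a step, ±0.00002°/2 = ±1e-05°, of the stored one.
N–S: 1e-05° × 111699 m/° = 1.11699 m.
Longitude error → 1e-05 × 111699 × cos 57.72° = 1e-05 × 111699 × 0.5341 ≈ 0.596537 m.
Worst case both components are at the extreme and orthogonal: √(1.11699² + 0.596537²) ≈ 1.2663 m.

1 m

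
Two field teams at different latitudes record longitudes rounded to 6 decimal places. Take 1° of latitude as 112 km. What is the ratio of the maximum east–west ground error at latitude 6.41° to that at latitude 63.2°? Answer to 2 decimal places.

2.20

Rounding to 6 decimal places leaves the longitude within ±5e-07° of the true value.
Error at 6.41° = 5e-07° × 112000 × cos 6.41° ≈ 0.056 × 0.9937 = 0.05565 m.
Error at 63.2° = 5e-07° × 112000 × cos 63.2° ≈ 0.056 × 0.4509 = 0.025249 m.
The ratio reduces to cos 6.41° / cos 63.2° = 0.9937/0.4509 ≈ 2.2040.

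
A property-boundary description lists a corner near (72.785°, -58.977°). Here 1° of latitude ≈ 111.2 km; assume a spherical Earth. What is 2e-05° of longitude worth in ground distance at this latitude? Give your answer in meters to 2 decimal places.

2e-05° of longitude at 72.785° is 2e-05 × 111200 × cos 72.785° ≈ 2e-05 × 32910.5 = 0.658211 m.

0.66 meters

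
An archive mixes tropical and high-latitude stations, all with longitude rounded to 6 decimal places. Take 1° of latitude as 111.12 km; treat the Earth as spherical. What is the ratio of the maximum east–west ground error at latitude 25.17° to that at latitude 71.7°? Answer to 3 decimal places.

2.882

Rounding to 6 decimal places leaves the longitude within ±5e-07° of the true value.
Error at 25.17° = 5e-07° × 111120 × cos 25.17° ≈ 0.05556 × 0.9050 = 0.050285 m.
Error at 71.7° = 5e-07° × 111120 × cos 71.7° ≈ 0.05556 × 0.3140 = 0.017445 m.
Ratio: 0.050285 / 0.017445 = cos 25.17° / cos 71.7° ≈ 2.8824.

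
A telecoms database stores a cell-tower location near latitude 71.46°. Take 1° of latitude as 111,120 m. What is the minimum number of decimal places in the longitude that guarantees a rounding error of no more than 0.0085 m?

7 decimal places

At 71.46° one degree of longitude covers 111120 × cos 71.46° ≈ 111120 × 0.3180 ≈ 35332.5 m.
N decimal places → at most half a unit in the last place, 0.5 × 10⁻ᴺ° = 35332.5/2 × 10⁻ᴺ m.
Setting 17666.2 × 10⁻ᴺ ≤ 0.0085 gives 10ᴺ ≥ 2.078e+06, i.e. N ≥ 6.32.
N = 6 would give 0.0177 m (too coarse); N = 7 gives 0.00177 m ≤ 0.0085 m.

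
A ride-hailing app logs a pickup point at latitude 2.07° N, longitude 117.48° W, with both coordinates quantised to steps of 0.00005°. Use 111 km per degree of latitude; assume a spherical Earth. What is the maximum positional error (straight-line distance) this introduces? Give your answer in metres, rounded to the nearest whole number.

With a 0.00005° grid the true value lies within half a step, ±0.00005°/2 = ±2.5e-05°, of the stored one.
N–S: 2.5e-05° × 111000 m/° = 2.775 m.
East–west component at 2.07°: 2.5e-05° × 111000 × cos 2.07° ≈ 2.5e-05 × 110928 ≈ 2.77319 m.
Combining orthogonally: (2.775² + 2.77319²)^½ ≈ 3.92316 m.

4 metres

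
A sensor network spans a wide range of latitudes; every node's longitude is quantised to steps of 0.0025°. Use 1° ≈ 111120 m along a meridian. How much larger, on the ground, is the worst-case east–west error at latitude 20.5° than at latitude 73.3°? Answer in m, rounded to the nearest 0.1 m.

90.2 m

With a 0.0025° grid the true value lies within half a step, ±0.0025°/2 = ±0.00125°, of the stored one.
At 20.5°: 0.00125° × 111120 × cos 20.5° = 0.00125 × 111120 × 0.9367 ≈ 130.1 m.
At 73.3°: 0.00125° × 111120 × cos 73.3° = 0.00125 × 111120 × 0.2874 ≈ 39.914 m.
So the lower-latitude error exceeds the higher by 130.1 − 39.914 = 90.189 m.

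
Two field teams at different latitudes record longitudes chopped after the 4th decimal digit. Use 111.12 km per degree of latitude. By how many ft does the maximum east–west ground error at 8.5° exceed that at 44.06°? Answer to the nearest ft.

Truncating at 4 decimal places can drop up to a full unit in the last place, so the longitude may be off by as much as 0.0001°.
At 8.5°: 0.0001° × 111120 × cos 8.5° = 0.0001 × 111120 × 0.9890 ≈ 10.99 m.
Error at 44.06° = 0.0001° × 111120 × cos 44.06° ≈ 11.112 × 0.7186 = 7.9852 m.
Difference: 10.99 − 7.9852 = 3.0047 m.
In feet: 3.00473 m ÷ 0.3048 ≈ 9.858 ft.

10 ft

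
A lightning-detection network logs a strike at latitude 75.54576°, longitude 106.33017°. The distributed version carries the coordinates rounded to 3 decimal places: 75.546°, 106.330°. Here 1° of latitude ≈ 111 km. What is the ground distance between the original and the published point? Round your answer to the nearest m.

The latitude changed by -0.00024° and the longitude by +0.00017°.
North–south shift: -0.00024 × 111000 = -26.64 m.
E–W at 75.546°: 0.00017° × 111000 × cos 75.546° = 0.00017 × 111000 × 0.2496 ≈ 4.71 m.
Hypotenuse of the two orthogonal shifts: √(26.64² + 4.71²) = 27.0532 m.

27 m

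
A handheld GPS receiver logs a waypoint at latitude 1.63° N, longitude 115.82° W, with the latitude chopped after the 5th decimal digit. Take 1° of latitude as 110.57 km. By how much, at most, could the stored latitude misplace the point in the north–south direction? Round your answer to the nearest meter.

1 meters

Truncating at 5 decimal places can drop up to a full unit in the last place, so the latitude may be off by as much as 1e-05°.
So the N–S error is at most 1e-05 × 110570 = 1.1057 m.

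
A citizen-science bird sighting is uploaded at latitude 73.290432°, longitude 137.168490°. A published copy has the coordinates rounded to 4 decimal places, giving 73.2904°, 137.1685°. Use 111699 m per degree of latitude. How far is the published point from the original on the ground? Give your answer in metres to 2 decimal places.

Δlat = 73.290432 − 73.2904 = +0.000032°; Δlon = 137.168490 − 137.1685 = -0.000010°.
North–south shift: 0.000032 × 111699 = 3.57437 m.
E–W at 73.2904°: -0.000010° × 111699 × cos 73.2904° = -0.000010 × 111699 × 0.2875 ≈ -0.321158 m.
Distance: √(3.57437² + 0.321158²) ≈ 3.58877 m.

3.59 metres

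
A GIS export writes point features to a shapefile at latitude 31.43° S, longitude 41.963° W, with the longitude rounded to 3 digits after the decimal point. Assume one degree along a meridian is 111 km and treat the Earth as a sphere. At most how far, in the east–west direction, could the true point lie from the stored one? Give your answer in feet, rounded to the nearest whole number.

Rounding to 3 decimal places leaves the longitude within ±0.0005° of the true value.
One degree of longitude at 31.43° is 111000 × cos 31.43° ≈ 111000 × 0.8533 = 94713.8 m.
So at most 0.0005° × 94713.8 ≈ 47.3569 m east–west.
Converting: 47.3569 m × 3.2808 ft/m ≈ 155.37 ft.

155 feet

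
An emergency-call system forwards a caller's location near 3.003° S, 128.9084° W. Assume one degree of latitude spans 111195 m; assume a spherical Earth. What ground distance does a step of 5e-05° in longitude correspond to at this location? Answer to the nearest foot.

At 3.003° a degree of longitude is 111195 × cos 3.003° ≈ 111042 m, so 5e-05° corresponds to 5.55212 m.
In feet: 5.55212 m ÷ 0.3048 ≈ 18.216 ft.

18 feet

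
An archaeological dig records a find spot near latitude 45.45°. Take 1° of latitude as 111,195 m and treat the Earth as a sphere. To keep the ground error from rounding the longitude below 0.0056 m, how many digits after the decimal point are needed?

7 decimal places

At 45.45° one degree of longitude covers 111195 × cos 45.45° ≈ 111195 × 0.7015 ≈ 78006.8 m.
N decimal places → at most half a unit in the last place, 0.5 × 10⁻ᴺ° = 78006.8/2 × 10⁻ᴺ m.
Need 0.5 × 78006.8 × 10⁻ᴺ ≤ 0.0056 → 10⁻ᴺ ≤ 1.436e-07, so N ≥ 6.84.
So 7 decimal places suffice (0.0039 m); 6 would allow up to 0.039 m.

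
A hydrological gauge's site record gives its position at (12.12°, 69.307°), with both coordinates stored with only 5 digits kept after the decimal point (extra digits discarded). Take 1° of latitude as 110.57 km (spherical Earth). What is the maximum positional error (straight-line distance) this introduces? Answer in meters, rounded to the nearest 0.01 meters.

Truncating at 5 decimal places can drop up to a full unit in the last place, so each coordinate may be off by as much as 1e-05°.
Latitude error → 1e-05 × 110570 = 1.1057 m along the meridian.
East–west component at 12.12°: 1e-05° × 110570 × cos 12.12° ≈ 1e-05 × 108105 ≈ 1.08105 m.
Worst case both components are at the extreme and orthogonal: √(1.1057² + 1.08105²) ≈ 1.54637 m.

1.55 meters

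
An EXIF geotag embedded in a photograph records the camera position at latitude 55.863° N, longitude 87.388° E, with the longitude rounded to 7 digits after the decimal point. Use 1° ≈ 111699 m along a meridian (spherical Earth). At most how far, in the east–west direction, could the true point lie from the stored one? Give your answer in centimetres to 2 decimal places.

0.31 centimetres

Rounding to 7 decimal places leaves the longitude within ±5e-08° of the true value.
Parallels shrink by cos φ, so at 55.863° a degree of longitude is 111699 × 0.5612 ≈ 62682.5 m.
So at most 5e-08° × 62682.5 ≈ 0.00313413 m east–west.
That is 0.00313413 m = 0.31341 cm.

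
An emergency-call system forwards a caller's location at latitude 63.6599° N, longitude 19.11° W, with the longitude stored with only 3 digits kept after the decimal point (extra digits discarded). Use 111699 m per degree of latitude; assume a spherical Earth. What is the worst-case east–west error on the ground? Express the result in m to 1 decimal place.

49.6 m

Truncating at 3 decimal places can drop up to a full unit in the last place, so the longitude may be off by as much as 0.001°.
One degree of longitude at 63.6599° is 111699 × cos 63.6599° ≈ 111699 × 0.4437 = 49560.7 m.
Maximum E–W displacement: 0.001 × 49560.7 = 49.5607 m.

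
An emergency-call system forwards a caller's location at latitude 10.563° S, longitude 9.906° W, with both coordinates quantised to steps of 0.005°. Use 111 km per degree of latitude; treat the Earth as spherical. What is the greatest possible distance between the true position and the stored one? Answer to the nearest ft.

With a 0.005° grid the true value lies within half a step, ±0.005°/2 = ±0.0025°, of the stored one.
Latitude error → 0.0025 × 111000 = 277.5 m along the meridian.
Longitude error → 0.0025 × 111000 × cos 10.563° = 0.0025 × 111000 × 0.9831 ≈ 272.797 m.
The two errors are perpendicular, so the maximum displacement is √(277.5² + 272.797²) ≈ 389.133 m.
Converting: 389.133 m × 3.2808 ft/m ≈ 1276.7 ft.

1277 ft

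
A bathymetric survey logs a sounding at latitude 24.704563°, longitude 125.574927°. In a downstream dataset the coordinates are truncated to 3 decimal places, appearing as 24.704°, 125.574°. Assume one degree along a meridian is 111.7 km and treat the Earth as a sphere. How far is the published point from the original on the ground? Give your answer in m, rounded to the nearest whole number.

Δlat = 24.704563 − 24.704 = +0.000563°; Δlon = 125.574927 − 125.574 = +0.000927°.
North–south shift: 0.000563 × 111700 = 62.8871 m.
East–west at this latitude: 0.000927° × 111700 × cos 24.704° ≈ 0.000927 × 101477 = 94.0693 m.
Distance: √(62.8871² + 94.0693²) ≈ 113.154 m.

113 m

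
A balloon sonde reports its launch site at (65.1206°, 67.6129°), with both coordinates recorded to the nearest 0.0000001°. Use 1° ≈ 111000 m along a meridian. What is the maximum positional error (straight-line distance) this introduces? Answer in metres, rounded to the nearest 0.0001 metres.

0.0060 metres

Rounding to 7 decimal places leaves each coordinate within ±5e-08° of the true value.
Latitude error → 5e-08 × 111000 = 0.00555 m along the meridian.
Longitude error → 5e-08 × 111000 × cos 65.1206° = 5e-08 × 111000 × 0.4207 ≈ 0.00233494 m.
The two errors are perpendicular, so the maximum displacement is √(0.00555² + 0.00233494²) ≈ 0.00602117 m.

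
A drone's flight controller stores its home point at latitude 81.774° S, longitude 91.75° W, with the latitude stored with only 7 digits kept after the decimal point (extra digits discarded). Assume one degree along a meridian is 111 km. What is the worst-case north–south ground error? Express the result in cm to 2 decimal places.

1.11 cm

Truncating at 7 decimal places can drop up to a full unit in the last place, so the latitude may be off by as much as 1e-07°.
Along the meridian that is 1e-07° × 111000 m/° = 0.0111 m.
That is 0.0111 m = 1.11 cm.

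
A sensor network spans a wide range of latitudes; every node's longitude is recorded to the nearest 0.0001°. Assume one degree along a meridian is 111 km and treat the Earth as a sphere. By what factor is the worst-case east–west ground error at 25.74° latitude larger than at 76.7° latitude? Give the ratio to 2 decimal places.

3.92

Rounding to 4 decimal places leaves the longitude within ±5e-05° of the true value.
Error at 25.74° = 5e-05° × 111000 × cos 25.74° ≈ 5.55 × 0.9008 = 4.9993 m.
Error at 76.7° = 5e-05° × 111000 × cos 76.7° ≈ 5.55 × 0.2300 = 1.2768 m.
Ratio: 4.9993 / 1.2768 = cos 25.74° / cos 76.7° ≈ 3.9156.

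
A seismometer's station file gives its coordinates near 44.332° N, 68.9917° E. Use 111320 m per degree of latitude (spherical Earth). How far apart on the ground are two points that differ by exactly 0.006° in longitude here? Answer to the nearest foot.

0.006° of longitude at 44.332° is 0.006 × 111320 × cos 44.332° ≈ 0.006 × 79627.5 = 477.765 m.
Converting: 477.765 m × 3.2808 ft/m ≈ 1567.5 ft.

1567 feet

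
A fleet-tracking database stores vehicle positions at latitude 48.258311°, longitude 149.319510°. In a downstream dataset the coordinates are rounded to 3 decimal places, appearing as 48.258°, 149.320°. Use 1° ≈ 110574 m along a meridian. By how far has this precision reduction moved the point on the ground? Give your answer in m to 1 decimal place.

49.8 m

The latitude changed by +0.000311° and the longitude by -0.000490°.
North–south shift: 0.000311 × 110574 = 34.3885 m.
E–W at 48.258°: -0.000490° × 110574 × cos 48.258° = -0.000490 × 110574 × 0.6658 ≈ -36.0727 m.
Hypotenuse of the two orthogonal shifts: √(34.3885² + 36.0727²) = 49.8378 m.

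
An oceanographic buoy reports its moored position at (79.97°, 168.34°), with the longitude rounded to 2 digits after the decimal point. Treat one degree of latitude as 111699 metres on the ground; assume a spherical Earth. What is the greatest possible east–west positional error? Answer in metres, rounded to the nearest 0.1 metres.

Rounding to 2 decimal places leaves the longitude within ±0.005° of the true value.
At latitude 79.97° a degree of longitude spans 111699 m × cos 79.97° = 111699 × 0.1742 ≈ 19453.9 m.
So at most 0.005° × 19453.9 ≈ 97.2696 m east–west.

97.3 metres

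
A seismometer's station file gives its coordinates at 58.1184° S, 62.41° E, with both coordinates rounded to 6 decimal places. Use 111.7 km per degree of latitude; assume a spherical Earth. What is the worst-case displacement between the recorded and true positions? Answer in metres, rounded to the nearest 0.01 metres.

Rounding to 6 decimal places leaves each coordinate within ±5e-07° of the true value.
N–S: 5e-07° × 111700 m/° = 0.05585 m.
East–west component at 58.1184°: 5e-07° × 111700 × cos 58.1184° ≈ 5e-07 × 58996.1 ≈ 0.0294981 m.
Worst case both components are at the extreme and orthogonal: √(0.05585² + 0.0294981²) ≈ 0.0631614 m.

0.06 metres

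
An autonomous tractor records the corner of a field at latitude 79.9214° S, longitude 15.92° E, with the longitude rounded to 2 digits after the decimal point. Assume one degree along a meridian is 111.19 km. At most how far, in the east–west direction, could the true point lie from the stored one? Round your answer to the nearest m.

Rounding to 2 decimal places leaves the longitude within ±0.005° of the true value.
One degree of longitude at 79.9214° is 111190 × cos 79.9214° ≈ 111190 × 0.1750 = 19458.1 m.
Maximum E–W displacement: 0.005 × 19458.1 = 97.2907 m.

97 m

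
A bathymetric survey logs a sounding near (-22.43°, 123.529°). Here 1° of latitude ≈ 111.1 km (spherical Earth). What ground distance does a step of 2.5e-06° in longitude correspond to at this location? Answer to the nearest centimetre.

2.5e-06° of longitude at 22.43° is 2.5e-06 × 111100 × cos 22.43° ≈ 2.5e-06 × 102695 = 0.256737 m.
That is 0.256737 m = 25.674 cm.

26 centimetres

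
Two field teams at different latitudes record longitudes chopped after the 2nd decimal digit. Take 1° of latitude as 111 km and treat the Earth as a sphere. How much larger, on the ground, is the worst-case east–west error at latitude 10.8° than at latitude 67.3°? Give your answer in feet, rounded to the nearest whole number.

2172 feet

Truncating at 2 decimal places can drop up to a full unit in the last place, so the longitude may be off by as much as 0.01°.
Error at 10.8° = 0.01° × 111000 × cos 10.8° ≈ 1110 × 0.9823 = 1090.3 m.
Error at 67.3° = 0.01° × 111000 × cos 67.3° ≈ 1110 × 0.3859 = 428.36 m.
Difference: 1090.3 − 428.36 = 661.98 m.
In feet: 661.983 m ÷ 0.3048 ≈ 2171.9 ft.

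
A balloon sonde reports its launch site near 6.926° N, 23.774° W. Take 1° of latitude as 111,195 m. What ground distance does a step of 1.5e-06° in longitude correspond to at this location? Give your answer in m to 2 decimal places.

0.17 m

One degree of longitude here spans 111195 × cos 6.926° = 111195 × 0.9927 ≈ 110384 m; 1.5e-06° of that is 0.165575 m.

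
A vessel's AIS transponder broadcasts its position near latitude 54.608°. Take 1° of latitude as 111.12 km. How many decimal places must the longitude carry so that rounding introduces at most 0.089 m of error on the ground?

At 54.608° one degree of longitude covers 111120 × cos 54.608° ≈ 111120 × 0.5792 ≈ 64357.1 m.
Rounding to N decimal places gives at most 0.5 × 10⁻ᴺ degrees of error, i.e. 0.5 × 10⁻ᴺ × 64357.1 m.
Setting 32178.5 × 10⁻ᴺ ≤ 0.089 gives 10ᴺ ≥ 3.616e+05, i.e. N ≥ 5.56.
At 5 places the error can reach 0.322 m, but 6 places keeps it to 0.0322 m.

6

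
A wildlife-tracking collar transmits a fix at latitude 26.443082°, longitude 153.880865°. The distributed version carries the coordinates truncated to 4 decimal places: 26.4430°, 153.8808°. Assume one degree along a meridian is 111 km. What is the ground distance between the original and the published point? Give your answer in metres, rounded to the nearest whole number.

The latitude changed by +0.000082° and the longitude by +0.000065°.
N–S: 0.000082° × 111000 m/° = 9.102 m.
E–W at 26.443°: 0.000065° × 111000 × cos 26.443° = 0.000065 × 111000 × 0.8954 ≈ 6.46015 m.
Distance: √(9.102² + 6.46015²) ≈ 11.1615 m.

11 metres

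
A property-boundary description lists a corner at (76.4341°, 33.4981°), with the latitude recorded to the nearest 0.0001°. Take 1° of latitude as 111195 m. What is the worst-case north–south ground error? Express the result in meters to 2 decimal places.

5.56 meters

Rounding to 4 decimal places leaves the latitude within ±5e-05° of the true value.
North–south distance: 5e-05° × 111195 m/° = 5.55975 m.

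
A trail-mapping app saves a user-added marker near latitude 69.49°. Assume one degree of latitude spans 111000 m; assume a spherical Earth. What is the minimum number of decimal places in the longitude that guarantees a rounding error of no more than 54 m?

3

At 69.49° one degree of longitude covers 111000 × cos 69.49° ≈ 111000 × 0.3504 ≈ 38891.2 m.
N decimal places → at most half a unit in the last place, 0.5 × 10⁻ᴺ° = 38891.2/2 × 10⁻ᴺ m.
Setting 19445.6 × 10⁻ᴺ ≤ 54 gives 10ᴺ ≥ 360.1, i.e. N ≥ 2.56.
At 2 places the error can reach 194 m, but 3 places keeps it to 19.4 m.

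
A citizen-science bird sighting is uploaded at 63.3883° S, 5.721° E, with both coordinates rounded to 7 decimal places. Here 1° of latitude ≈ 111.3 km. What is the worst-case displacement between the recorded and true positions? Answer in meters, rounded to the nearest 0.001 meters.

Rounding to 7 decimal places leaves each coordinate within ±5e-08° of the true value.
Latitude error → 5e-08 × 111300 = 0.005565 m along the meridian.
East–west component at 63.3883°: 5e-08° × 111300 × cos 63.3883° ≈ 5e-08 × 49855.9 ≈ 0.0024928 m.
Combining orthogonally: (0.005565² + 0.0024928²)^½ ≈ 0.00609781 m.

0.006 meters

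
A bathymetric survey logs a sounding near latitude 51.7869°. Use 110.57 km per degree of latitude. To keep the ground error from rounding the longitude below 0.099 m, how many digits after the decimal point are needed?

At 51.7869° one degree of longitude covers 110570 × cos 51.7869° ≈ 110570 × 0.6186 ≈ 68397.3 m.
Rounding to N decimal places gives at most 0.5 × 10⁻ᴺ degrees of error, i.e. 0.5 × 10⁻ᴺ × 68397.3 m.
Need 0.5 × 68397.3 × 10⁻ᴺ ≤ 0.099 → 10⁻ᴺ ≤ 2.895e-06, so N ≥ 5.54.
N = 5 would give 0.342 m (too coarse); N = 6 gives 0.0342 m ≤ 0.099 m.

6 decimal places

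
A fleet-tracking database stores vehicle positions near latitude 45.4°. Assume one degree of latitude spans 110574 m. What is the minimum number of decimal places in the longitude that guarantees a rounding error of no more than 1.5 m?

At 45.4° one degree of longitude covers 110574 × cos 45.4° ≈ 110574 × 0.7022 ≈ 77639.9 m.
Rounding to N decimal places gives at most 0.5 × 10⁻ᴺ degrees of error, i.e. 0.5 × 10⁻ᴺ × 77639.9 m.
Need 0.5 × 77639.9 × 10⁻ᴺ ≤ 1.5 → 10⁻ᴺ ≤ 3.864e-05, so N ≥ 4.41.
N = 4 would give 3.88 m (too coarse); N = 5 gives 0.388 m ≤ 1.5 m.

5 decimal places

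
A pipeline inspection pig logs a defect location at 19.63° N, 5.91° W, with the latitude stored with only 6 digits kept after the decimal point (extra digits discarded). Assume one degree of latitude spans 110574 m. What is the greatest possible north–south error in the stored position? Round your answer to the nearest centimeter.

Truncating at 6 decimal places can drop up to a full unit in the last place, so the latitude may be off by as much as 1e-06°.
Along the meridian that is 1e-06° × 110574 m/° = 0.110574 m.
That is 0.110574 m = 11.057 cm.

11 centimeters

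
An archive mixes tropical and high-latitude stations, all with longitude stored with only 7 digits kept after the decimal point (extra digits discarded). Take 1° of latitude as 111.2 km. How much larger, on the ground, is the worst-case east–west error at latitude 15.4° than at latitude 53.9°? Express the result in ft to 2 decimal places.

0.01 ft

Truncating at 7 decimal places can drop up to a full unit in the last place, so the longitude may be off by as much as 1e-07°.
Error at 15.4° = 1e-07° × 111200 × cos 15.4° ≈ 0.01112 × 0.9641 = 0.010721 m.
Error at 53.9° = 1e-07° × 111200 × cos 53.9° ≈ 0.01112 × 0.5892 = 0.0065519 m.
Difference: 0.010721 − 0.0065519 = 0.0041689 m.
In feet: 0.00416888 m ÷ 0.3048 ≈ 0.013677 ft.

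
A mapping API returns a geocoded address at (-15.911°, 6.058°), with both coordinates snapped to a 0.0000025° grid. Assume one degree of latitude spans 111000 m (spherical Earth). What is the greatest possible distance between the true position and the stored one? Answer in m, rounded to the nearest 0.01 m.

With a 0.0000025° grid the true value lies within half a step, ±0.0000025°/2 = ±1.25e-06°, of the stored one.
Latitude error → 1.25e-06 × 111000 = 0.13875 m along the meridian.
E–W at 15.911°: 1.25e-06° × 111000 × cos 15.911° = 1.25e-06 × 111000 × 0.9617 ≈ 0.133434 m.
Combining orthogonally: (0.13875² + 0.133434²)^½ ≈ 0.1925 m.

0.19 m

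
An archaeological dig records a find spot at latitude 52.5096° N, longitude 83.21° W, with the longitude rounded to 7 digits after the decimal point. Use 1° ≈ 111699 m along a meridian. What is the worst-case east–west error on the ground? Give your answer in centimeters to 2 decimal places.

0.34 centimeters

Rounding to 7 decimal places leaves the longitude within ±5e-08° of the true value.
Parallels shrink by cos φ, so at 52.5096° a degree of longitude is 111699 × 0.6086 ≈ 67983.2 m.
Maximum E–W displacement: 5e-08 × 67983.2 = 0.00339916 m.
That is 0.00339916 m = 0.33992 cm.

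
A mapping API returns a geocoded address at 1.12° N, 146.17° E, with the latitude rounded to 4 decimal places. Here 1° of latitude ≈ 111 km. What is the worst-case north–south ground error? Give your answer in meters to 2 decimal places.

Rounding to 4 decimal places leaves the latitude within ±5e-05° of the true value.
Along the meridian that is 5e-05° × 111000 m/° = 5.55 m.

5.55 meters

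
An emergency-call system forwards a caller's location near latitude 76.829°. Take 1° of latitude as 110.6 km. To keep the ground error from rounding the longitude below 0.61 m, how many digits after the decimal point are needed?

At 76.829° one degree of longitude covers 110600 × cos 76.829° ≈ 110600 × 0.2279 ≈ 25201.1 m.
Rounding to N decimal places gives at most 0.5 × 10⁻ᴺ degrees of error, i.e. 0.5 × 10⁻ᴺ × 25201.1 m.
Need 0.5 × 25201.1 × 10⁻ᴺ ≤ 0.61 → 10⁻ᴺ ≤ 4.841e-05, so N ≥ 4.32.
At 4 places the error can reach 1.26 m, but 5 places keeps it to 0.126 m.

5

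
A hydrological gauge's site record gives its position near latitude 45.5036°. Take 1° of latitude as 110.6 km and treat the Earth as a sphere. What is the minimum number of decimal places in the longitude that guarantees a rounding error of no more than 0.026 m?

At 45.5036° one degree of longitude covers 110600 × cos 45.5036° ≈ 110600 × 0.7009 ≈ 77515.6 m.
Rounding to N decimal places gives at most 0.5 × 10⁻ᴺ degrees of error, i.e. 0.5 × 10⁻ᴺ × 77515.6 m.
Need 0.5 × 77515.6 × 10⁻ᴺ ≤ 0.026 → 10⁻ᴺ ≤ 6.708e-07, so N ≥ 6.17.
N = 6 would give 0.0388 m (too coarse); N = 7 gives 0.00388 m ≤ 0.026 m.

7 decimal places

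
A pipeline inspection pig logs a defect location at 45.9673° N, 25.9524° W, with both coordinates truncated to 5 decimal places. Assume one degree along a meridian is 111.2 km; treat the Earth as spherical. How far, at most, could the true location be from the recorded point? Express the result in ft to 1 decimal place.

Truncating at 5 decimal places can drop up to a full unit in the last place, so each coordinate may be off by as much as 1e-05°.
North–south component: 1e-05° × 111200 = 1.112 m.
East–west component at 45.9673°: 1e-05° × 111200 × cos 45.9673° ≈ 1e-05 × 77291.7 ≈ 0.772917 m.
Worst case both components are at the extreme and orthogonal: √(1.112² + 0.772917²) ≈ 1.35423 m.
In feet: 1.35423 m ÷ 0.3048 ≈ 4.443 ft.

4.4 ft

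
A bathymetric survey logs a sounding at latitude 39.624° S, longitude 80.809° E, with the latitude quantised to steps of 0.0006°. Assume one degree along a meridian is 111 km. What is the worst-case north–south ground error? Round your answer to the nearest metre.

33 metres

With a 0.0006° grid the true value lies within half a step, ±0.0006°/2 = ±0.0003°, of the stored one.
North–south distance: 0.0003° × 111000 m/° = 33.3 m.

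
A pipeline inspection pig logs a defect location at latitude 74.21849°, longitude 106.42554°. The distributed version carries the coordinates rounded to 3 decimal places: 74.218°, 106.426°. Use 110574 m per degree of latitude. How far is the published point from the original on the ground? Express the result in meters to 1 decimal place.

55.9 meters

Δlat = 74.21849 − 74.218 = +0.00049°; Δlon = 106.42554 − 106.426 = -0.00046°.
N–S: 0.00049° × 110574 m/° = 54.1813 m.
E–W at 74.218°: -0.00046° × 110574 × cos 74.218° = -0.00046 × 110574 × 0.2720 ≈ -13.8339 m.
Combined displacement = (54.1813² + 13.8339²)^½ ≈ 55.9195 m.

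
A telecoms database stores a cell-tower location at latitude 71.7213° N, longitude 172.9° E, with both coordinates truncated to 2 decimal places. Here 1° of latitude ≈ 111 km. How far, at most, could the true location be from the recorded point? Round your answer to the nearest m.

1163 m

Truncating at 2 decimal places can drop up to a full unit in the last place, so each coordinate may be off by as much as 0.01°.
North–south component: 0.01° × 111000 = 1110 m.
E–W at 71.7213°: 0.01° × 111000 × cos 71.7213° = 0.01 × 111000 × 0.3136 ≈ 348.14 m.
The two errors are perpendicular, so the maximum displacement is √(1110² + 348.14²) ≈ 1163.31 m.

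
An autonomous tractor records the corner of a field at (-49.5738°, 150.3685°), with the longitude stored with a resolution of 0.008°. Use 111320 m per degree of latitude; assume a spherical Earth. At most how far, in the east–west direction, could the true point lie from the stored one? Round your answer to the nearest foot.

947 feet

With a 0.008° grid the true value lies within half a step, ±0.008°/2 = ±0.004°, of the stored one.
Parallels shrink by cos φ, so at 49.5738° a degree of longitude is 111320 × 0.6485 ≈ 72187.5 m.
Maximum E–W displacement: 0.004 × 72187.5 = 288.75 m.
Converting: 288.75 m × 3.2808 ft/m ≈ 947.34 ft.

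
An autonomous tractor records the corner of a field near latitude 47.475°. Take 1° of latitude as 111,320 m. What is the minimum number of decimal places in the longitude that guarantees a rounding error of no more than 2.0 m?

At 47.475° one degree of longitude covers 111320 × cos 47.475° ≈ 111320 × 0.6759 ≈ 75242.5 m.
N decimal places → at most half a unit in the last place, 0.5 × 10⁻ᴺ° = 75242.5/2 × 10⁻ᴺ m.
Need 0.5 × 75242.5 × 10⁻ᴺ ≤ 2.0 → 10⁻ᴺ ≤ 5.316e-05, so N ≥ 4.27.
N = 4 would give 3.76 m (too coarse); N = 5 gives 0.376 m ≤ 2.0 m.

5 decimal places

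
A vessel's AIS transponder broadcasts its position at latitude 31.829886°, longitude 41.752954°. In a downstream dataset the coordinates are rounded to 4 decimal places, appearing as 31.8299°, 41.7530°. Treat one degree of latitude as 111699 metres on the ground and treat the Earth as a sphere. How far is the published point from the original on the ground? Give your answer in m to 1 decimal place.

Δlat = 31.829886 − 31.8299 = -0.000014°; Δlon = 41.752954 − 41.7530 = -0.000046°.
North–south shift: -0.000014 × 111699 = -1.56379 m.
East–west at this latitude: -0.000046° × 111699 × cos 31.8299° ≈ -0.000046 × 94901.4 = -4.36547 m.
Combined displacement = (1.56379² + 4.36547²)^½ ≈ 4.6371 m.

4.6 m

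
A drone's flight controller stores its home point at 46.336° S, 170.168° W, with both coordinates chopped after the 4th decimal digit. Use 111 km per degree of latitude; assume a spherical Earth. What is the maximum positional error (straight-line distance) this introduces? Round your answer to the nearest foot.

44 feet

Truncating at 4 decimal places can drop up to a full unit in the last place, so each coordinate may be off by as much as 0.0001°.
N–S: 0.0001° × 111000 m/° = 11.1 m.
E–W at 46.336°: 0.0001° × 111000 × cos 46.336° = 0.0001 × 111000 × 0.6904 ≈ 7.66375 m.
Combining orthogonally: (11.1² + 7.66375²)^½ ≈ 13.4886 m.
In feet: 13.4886 m ÷ 0.3048 ≈ 44.254 ft.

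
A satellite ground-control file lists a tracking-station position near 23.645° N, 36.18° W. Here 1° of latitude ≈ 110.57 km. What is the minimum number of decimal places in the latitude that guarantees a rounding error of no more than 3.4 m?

One degree of latitude covers 110570 m.
N decimal places → at most half a unit in the last place, 0.5 × 10⁻ᴺ° = 110570/2 × 10⁻ᴺ m.
Need 0.5 × 110570 × 10⁻ᴺ ≤ 3.4 → 10⁻ᴺ ≤ 6.150e-05, so N ≥ 4.21.
At 4 places the error can reach 5.53 m, but 5 places keeps it to 0.553 m.

5 decimal places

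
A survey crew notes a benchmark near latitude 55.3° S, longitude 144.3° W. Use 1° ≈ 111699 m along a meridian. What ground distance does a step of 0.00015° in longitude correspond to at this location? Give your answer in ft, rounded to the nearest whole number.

31 ft

0.00015° of longitude at 55.3° is 0.00015 × 111699 × cos 55.3° ≈ 0.00015 × 63588 = 9.53819 m.
Converting: 9.53819 m × 3.2808 ft/m ≈ 31.293 ft.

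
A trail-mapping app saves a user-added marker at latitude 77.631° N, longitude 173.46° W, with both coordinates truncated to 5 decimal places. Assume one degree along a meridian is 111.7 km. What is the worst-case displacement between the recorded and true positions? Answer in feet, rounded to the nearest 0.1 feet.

Truncating at 5 decimal places can drop up to a full unit in the last place, so each coordinate may be off by as much as 1e-05°.
North–south component: 1e-05° × 111700 = 1.117 m.
Longitude error → 1e-05 × 111700 × cos 77.631° = 1e-05 × 111700 × 0.2142 ≈ 0.239269 m.
Worst case both components are at the extreme and orthogonal: √(1.117² + 0.239269²) ≈ 1.14234 m.
Converting: 1.14234 m × 3.2808 ft/m ≈ 3.7478 ft.

3.7 feet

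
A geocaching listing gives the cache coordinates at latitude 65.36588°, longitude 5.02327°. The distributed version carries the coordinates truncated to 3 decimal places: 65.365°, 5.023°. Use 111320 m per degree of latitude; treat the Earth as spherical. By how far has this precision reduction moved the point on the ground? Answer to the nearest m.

The latitude changed by +0.00088° and the longitude by +0.00027°.
North–south shift: 0.00088 × 111320 = 97.9616 m.
E–W at 65.365°: 0.00027° × 111320 × cos 65.365° = 0.00027 × 111320 × 0.4168 ≈ 12.5286 m.
Combined displacement = (97.9616² + 12.5286²)^½ ≈ 98.7595 m.

99 m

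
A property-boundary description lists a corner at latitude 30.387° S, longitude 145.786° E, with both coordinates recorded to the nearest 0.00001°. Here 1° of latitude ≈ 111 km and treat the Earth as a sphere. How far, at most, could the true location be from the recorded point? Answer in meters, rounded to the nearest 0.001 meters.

Rounding to 5 decimal places leaves each coordinate within ±5e-06° of the true value.
North–south component: 5e-06° × 111000 = 0.555 m.
Longitude error → 5e-06 × 111000 × cos 30.387° = 5e-06 × 111000 × 0.8626 ≈ 0.478759 m.
Combining orthogonally: (0.555² + 0.478759²)^½ ≈ 0.732963 m.

0.733 meters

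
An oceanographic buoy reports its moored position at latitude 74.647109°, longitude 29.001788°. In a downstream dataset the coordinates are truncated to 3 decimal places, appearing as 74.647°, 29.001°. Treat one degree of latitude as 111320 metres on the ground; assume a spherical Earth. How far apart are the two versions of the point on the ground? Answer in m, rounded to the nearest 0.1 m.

Δlat = 74.647109 − 74.647 = +0.000109°; Δlon = 29.001788 − 29.001 = +0.000788°.
North–south shift: 0.000109 × 111320 = 12.1339 m.
East–west at this latitude: 0.000788° × 111320 × cos 74.647° ≈ 0.000788 × 29473.7 = 23.2252 m.
Distance: √(12.1339² + 23.2252²) ≈ 26.2039 m.

26.2 m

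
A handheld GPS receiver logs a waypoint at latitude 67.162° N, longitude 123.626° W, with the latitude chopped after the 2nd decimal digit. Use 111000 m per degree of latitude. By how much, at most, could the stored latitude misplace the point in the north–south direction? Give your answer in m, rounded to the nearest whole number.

1110 m

Truncating at 2 decimal places can drop up to a full unit in the last place, so the latitude may be off by as much as 0.01°.
Along the meridian that is 0.01° × 111000 m/° = 1110 m.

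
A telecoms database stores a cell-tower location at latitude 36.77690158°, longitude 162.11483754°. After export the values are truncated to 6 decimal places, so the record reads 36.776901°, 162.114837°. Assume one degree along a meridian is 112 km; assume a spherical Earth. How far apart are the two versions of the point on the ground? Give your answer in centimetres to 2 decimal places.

The latitude changed by +0.00000058° and the longitude by +0.00000054°.
North–south shift: 0.00000058 × 112000 = 0.06496 m.
E–W at 36.7769°: 0.00000054° × 112000 × cos 36.7769° = 0.00000054 × 112000 × 0.8010 ≈ 0.0484428 m.
Combined displacement = (0.06496² + 0.0484428²)^½ ≈ 0.081034 m.
That is 0.081034 m = 8.1034 cm.

8.10 centimetres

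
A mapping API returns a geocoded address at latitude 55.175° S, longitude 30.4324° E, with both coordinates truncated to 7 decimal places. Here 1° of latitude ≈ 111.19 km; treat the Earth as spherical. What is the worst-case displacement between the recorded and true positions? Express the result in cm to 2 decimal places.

Truncating at 7 decimal places can drop up to a full unit in the last place, so each coordinate may be off by as much as 1e-07°.
Latitude error → 1e-07 × 111190 = 0.011119 m along the meridian.
Longitude error → 1e-07 × 111190 × cos 55.175° = 1e-07 × 111190 × 0.5711 ≈ 0.00634975 m.
The two errors are perpendicular, so the maximum displacement is √(0.011119² + 0.00634975²) ≈ 0.0128044 m.
That is 0.0128044 m = 1.2804 cm.

1.28 cm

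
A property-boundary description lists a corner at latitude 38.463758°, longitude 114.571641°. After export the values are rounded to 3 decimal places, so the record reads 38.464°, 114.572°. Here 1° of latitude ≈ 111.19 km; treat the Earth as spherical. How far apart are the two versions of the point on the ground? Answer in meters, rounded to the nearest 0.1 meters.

41.2 meters

Δlat = 38.463758 − 38.464 = -0.000242°; Δlon = 114.571641 − 114.572 = -0.000359°.
N–S: -0.000242° × 111190 m/° = -26.908 m.
E–W at 38.464°: -0.000359° × 111190 × cos 38.464° = -0.000359 × 111190 × 0.7830 ≈ -31.2551 m.
Hypotenuse of the two orthogonal shifts: √(26.908² + 31.2551²) = 41.2423 m.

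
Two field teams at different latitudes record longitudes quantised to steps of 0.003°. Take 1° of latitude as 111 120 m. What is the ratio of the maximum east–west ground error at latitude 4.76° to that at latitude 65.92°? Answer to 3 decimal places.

2.442

With a 0.003° grid the true value lies within half a step, ±0.003°/2 = ±0.0015°, of the stored one.
At 4.76°: 0.0015° × 111120 × cos 4.76° = 0.0015 × 111120 × 0.9966 ≈ 166.11 m.
Error at 65.92° = 0.0015° × 111120 × cos 65.92° ≈ 166.68 × 0.4080 = 68.007 m.
The ratio reduces to cos 4.76° / cos 65.92° = 0.9966/0.4080 ≈ 2.4425.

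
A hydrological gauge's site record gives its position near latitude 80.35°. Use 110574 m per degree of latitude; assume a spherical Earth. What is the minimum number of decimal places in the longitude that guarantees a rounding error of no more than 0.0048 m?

At 80.35° one degree of longitude covers 110574 × cos 80.35° ≈ 110574 × 0.1676 ≈ 18535.4 m.
With N decimal places the half-ulp bound is 0.5·10⁻ᴺ°, or 0.5·10⁻ᴺ × 18535.4 m on the ground.
Need 0.5 × 18535.4 × 10⁻ᴺ ≤ 0.0048 → 10⁻ᴺ ≤ 5.179e-07, so N ≥ 6.29.
So 7 decimal places suffice (0.000927 m); 6 would allow up to 0.00927 m.

7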